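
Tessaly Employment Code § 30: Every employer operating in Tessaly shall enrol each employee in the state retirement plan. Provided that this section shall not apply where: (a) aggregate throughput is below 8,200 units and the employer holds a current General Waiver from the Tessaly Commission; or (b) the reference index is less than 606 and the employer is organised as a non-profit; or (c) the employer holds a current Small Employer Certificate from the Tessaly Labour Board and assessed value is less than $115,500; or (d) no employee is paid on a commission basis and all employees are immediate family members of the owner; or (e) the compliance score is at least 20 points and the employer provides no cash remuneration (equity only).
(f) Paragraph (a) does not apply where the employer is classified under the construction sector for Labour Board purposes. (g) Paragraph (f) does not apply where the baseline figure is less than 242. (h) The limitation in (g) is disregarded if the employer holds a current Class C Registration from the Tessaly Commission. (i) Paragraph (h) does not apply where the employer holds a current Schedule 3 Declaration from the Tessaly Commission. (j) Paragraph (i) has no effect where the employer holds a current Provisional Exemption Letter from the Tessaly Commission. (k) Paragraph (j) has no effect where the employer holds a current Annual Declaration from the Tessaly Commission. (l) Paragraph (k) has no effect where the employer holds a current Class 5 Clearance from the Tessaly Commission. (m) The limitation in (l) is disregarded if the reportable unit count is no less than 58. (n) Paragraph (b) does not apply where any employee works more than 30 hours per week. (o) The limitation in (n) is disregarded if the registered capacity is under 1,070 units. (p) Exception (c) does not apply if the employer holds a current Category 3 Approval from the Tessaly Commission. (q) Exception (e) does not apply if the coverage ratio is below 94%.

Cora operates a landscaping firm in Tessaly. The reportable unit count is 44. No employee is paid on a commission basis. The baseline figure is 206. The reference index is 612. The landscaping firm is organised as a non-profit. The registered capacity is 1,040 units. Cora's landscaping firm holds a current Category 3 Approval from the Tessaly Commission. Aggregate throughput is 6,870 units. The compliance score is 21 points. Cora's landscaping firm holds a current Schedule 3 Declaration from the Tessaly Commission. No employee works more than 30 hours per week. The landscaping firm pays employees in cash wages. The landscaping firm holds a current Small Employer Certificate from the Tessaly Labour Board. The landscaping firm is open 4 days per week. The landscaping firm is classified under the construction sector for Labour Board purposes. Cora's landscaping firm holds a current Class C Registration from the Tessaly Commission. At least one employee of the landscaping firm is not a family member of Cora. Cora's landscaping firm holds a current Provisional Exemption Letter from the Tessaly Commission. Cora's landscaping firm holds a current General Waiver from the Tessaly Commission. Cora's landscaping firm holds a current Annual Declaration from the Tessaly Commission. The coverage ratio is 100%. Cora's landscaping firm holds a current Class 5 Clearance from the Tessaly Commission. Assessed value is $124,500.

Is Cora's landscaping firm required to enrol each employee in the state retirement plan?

Exception (a)'s conditions are all satisfied: aggregate throughput is 6,870 units, below the 8,200 units limit; a current General Waiver is held. However, paragraphs (f)–(m) must be considered: (f) operates against (a): the landscaping firm is classified under the construction sector. (g) would limit (f) — the baseline figure is 206, less than the 242 limit — but (h) sets (g) aside: (h) applies — a current Class C Registration is held. (i) is triggered (a current Schedule 3 Declaration is held), but yields to (j): (j) operates against (i): a current Provisional Exemption Letter is held. (k) operates (a current Annual Declaration is held), but is displaced by (l): (l) operates against (k): a current Class 5 Clearance is held. (m), which would lift (l), is not engaged — the reportable unit count is 44, short of 58. (a) is therefore removed.
Exception (b) requires that the reference index is less than 606; but the reference index is 612, not less than 606, so (b) is unavailable.
Exception (c) does not apply: assessed value is $124,500, not less than $115,500.
Exception (d) fails — at least one employee is not a family member.
Exception (e) fails — employees are paid cash wages.
Every exception is unavailable, so the rule governs.

Yes — Cora's landscaping firm must enrol each employee in the state retirement plan.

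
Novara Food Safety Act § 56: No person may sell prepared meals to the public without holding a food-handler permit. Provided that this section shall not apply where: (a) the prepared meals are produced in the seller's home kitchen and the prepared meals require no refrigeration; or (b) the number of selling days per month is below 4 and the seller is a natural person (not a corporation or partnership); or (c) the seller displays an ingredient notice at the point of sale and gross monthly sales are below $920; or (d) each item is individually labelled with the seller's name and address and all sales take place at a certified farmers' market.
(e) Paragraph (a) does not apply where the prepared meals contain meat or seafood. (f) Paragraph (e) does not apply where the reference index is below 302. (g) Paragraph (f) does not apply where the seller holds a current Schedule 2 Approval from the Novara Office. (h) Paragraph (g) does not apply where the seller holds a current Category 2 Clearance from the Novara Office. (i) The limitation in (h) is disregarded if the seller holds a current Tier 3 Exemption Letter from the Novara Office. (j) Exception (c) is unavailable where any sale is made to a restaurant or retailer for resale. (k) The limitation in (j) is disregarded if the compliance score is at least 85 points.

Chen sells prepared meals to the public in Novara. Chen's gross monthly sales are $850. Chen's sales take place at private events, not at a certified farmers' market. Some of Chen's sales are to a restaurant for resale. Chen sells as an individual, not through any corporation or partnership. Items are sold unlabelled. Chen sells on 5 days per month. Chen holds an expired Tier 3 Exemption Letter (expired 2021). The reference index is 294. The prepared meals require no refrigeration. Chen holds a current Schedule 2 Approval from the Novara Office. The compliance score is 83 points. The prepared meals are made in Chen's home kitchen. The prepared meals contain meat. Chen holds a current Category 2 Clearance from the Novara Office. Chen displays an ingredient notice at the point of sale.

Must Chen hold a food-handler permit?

No — exception (a) applies; Chen is not required to hold a food-handler permit.

Exception (a): the prepared meals are home-kitchen produced; the prepared meals are shelf-stable — every condition holds. As to paragraphs (e)–(i): (e) would limit (a) — the prepared meals contain meat — but (f) sets (e) aside: (f) operates against (e): the reference index is 294, below the 302 limit. (g) applies (a current Schedule 2 Approval is held), but yields to (h): (h) operates against (g): a current Category 2 Clearance is held. (i), which would lift (h), is not engaged — no current Tier 3 Exemption Letter is held. (a) remains available.
Exception (b) does not apply: the number of selling days per month is 5, not below 4.
Exception (c)'s conditions are all satisfied: an ingredient notice is displayed; gross monthly sales are $850, below the $920 limit. However, paragraphs (j)–(k) must be considered: (j) operates against (c): some sales are to a restaurant for resale. (k) is not triggered (the compliance score is 83 points, short of 85 points), so (j) stands. (c) is therefore removed.
Exception (d) fails — items are sold unlabelled.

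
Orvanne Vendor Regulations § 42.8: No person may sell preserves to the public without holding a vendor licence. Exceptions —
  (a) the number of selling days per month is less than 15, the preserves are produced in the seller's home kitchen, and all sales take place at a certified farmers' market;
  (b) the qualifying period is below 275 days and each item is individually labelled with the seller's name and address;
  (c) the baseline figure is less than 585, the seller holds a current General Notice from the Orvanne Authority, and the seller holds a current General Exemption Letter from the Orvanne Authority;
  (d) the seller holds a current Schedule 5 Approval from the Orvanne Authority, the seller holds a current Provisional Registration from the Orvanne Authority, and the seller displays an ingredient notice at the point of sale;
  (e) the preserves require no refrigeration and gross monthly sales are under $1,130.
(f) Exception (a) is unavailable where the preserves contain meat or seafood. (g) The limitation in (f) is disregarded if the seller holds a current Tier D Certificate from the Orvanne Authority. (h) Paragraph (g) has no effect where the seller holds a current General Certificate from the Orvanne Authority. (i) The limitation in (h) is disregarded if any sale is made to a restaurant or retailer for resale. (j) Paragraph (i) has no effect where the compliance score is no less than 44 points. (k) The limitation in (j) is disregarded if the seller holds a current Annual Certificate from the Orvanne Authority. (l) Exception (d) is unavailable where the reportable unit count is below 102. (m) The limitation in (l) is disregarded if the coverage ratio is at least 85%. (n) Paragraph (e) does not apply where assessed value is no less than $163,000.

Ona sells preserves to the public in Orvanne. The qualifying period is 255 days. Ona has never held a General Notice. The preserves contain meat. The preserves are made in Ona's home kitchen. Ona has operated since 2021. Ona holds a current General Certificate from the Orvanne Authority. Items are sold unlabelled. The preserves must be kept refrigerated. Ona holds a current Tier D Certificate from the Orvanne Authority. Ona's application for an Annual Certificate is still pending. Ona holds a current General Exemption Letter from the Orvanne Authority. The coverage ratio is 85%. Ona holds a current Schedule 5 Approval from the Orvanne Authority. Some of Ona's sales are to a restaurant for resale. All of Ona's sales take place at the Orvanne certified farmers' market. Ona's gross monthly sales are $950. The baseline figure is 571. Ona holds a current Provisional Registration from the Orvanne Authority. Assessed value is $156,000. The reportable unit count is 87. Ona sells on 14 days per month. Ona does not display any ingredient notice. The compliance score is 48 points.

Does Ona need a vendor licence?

All of (a)'s requirements are met (the number of selling days per month is 14, less than the 15 limit; the preserves are home-kitchen produced; all sales are at a certified farmers' market). Turning to paragraphs (f)–(k): (f) operates against (a): the preserves contain meat. (g) operates (a current Tier D Certificate is held), but is itself disapplied by (h): (h) operates against (g): a current General Certificate is held. (i) applies (some sales are to a restaurant for resale), but is overridden by (j): (j) operates against (i): the compliance score is 48 points, meeting the 44 points threshold. (k), which would lift (j), is not engaged — there is no Annual Certificate in force. Exception (a) does not apply.
Exception (b) requires that each item is individually labelled with the seller's name and address; but items are sold unlabelled, so (b) is unavailable.
Exception (c) fails — no current General Notice is held.
Exception (d) requires that the seller displays an ingredient notice at the point of sale; but no ingredient notice is displayed, so (d) is unavailable.
Exception (e) does not apply: the preserves require refrigeration.
Every exception is unavailable, so the rule governs.

Yes — Ona must hold a vendor licence.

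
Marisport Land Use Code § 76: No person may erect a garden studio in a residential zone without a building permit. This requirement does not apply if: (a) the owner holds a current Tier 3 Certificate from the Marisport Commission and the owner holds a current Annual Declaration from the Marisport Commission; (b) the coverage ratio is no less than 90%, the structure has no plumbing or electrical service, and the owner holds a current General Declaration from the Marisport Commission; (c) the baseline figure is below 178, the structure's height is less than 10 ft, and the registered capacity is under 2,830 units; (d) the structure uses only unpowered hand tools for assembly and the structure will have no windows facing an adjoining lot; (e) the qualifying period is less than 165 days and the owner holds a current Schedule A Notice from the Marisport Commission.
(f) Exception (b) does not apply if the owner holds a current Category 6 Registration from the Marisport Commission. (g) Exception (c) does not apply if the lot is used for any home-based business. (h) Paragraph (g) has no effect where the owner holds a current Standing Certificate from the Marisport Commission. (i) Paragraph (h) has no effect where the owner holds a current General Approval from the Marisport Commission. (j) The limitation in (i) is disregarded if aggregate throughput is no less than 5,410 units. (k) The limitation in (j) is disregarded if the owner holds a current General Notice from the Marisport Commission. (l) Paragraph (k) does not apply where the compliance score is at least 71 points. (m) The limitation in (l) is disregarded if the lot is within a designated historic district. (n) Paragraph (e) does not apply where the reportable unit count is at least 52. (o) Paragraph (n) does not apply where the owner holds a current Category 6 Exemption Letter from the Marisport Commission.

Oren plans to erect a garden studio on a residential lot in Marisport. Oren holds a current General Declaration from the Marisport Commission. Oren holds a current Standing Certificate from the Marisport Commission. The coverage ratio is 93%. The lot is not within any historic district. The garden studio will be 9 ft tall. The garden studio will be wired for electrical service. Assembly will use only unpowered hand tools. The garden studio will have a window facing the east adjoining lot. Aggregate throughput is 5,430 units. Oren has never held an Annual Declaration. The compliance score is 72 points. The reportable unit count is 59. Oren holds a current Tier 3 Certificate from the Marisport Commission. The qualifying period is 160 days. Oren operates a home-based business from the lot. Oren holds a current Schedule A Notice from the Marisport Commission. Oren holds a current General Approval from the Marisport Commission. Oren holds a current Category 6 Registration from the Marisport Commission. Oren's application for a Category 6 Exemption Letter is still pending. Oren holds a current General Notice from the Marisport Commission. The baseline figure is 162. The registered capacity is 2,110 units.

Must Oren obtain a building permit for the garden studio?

No — exception (c) applies; Oren does not need a building permit.

Exception (a) fails — the Annual Declaration is not current.
Exception (b) requires that the structure has no plumbing or electrical service; but electrical service is planned, so (b) is unavailable.
All of (c)'s requirements are met (the baseline figure is 162, below the 178 limit; the structure's height is 9 ft, less than the 10 ft limit; the registered capacity is 2,110 units, under the 2,830 units limit). Applying paragraphs (g)–(m): (g) is triggered (a home-based business operates on the lot), but is set aside by (h): (h) operates against (g): a current Standing Certificate is held. (i) would limit (h) — a current General Approval is held — but (j) sets (i) aside: (j) is engaged — aggregate throughput is 5,430 units, meeting the 5,410 units threshold. (k) would limit (j) — a current General Notice is held — but (l) sets (k) aside: (l) operates against (k): the compliance score is 72 points, meeting the 71 points threshold. (m), which would lift (l), is not triggered — the lot is not in a historic district. (c) remains available.
Exception (d) does not apply: a window faces an adjoining lot.
Exception (e)'s conditions are all satisfied: the qualifying period is 160 days, less than the 165 days limit; a current Schedule A Notice is held. But: (n) applies — the reportable unit count is 59, meeting the 52 threshold. (o), which would lift (n), is not engaged — no current Category 6 Exemption Letter is held. (e) is therefore removed.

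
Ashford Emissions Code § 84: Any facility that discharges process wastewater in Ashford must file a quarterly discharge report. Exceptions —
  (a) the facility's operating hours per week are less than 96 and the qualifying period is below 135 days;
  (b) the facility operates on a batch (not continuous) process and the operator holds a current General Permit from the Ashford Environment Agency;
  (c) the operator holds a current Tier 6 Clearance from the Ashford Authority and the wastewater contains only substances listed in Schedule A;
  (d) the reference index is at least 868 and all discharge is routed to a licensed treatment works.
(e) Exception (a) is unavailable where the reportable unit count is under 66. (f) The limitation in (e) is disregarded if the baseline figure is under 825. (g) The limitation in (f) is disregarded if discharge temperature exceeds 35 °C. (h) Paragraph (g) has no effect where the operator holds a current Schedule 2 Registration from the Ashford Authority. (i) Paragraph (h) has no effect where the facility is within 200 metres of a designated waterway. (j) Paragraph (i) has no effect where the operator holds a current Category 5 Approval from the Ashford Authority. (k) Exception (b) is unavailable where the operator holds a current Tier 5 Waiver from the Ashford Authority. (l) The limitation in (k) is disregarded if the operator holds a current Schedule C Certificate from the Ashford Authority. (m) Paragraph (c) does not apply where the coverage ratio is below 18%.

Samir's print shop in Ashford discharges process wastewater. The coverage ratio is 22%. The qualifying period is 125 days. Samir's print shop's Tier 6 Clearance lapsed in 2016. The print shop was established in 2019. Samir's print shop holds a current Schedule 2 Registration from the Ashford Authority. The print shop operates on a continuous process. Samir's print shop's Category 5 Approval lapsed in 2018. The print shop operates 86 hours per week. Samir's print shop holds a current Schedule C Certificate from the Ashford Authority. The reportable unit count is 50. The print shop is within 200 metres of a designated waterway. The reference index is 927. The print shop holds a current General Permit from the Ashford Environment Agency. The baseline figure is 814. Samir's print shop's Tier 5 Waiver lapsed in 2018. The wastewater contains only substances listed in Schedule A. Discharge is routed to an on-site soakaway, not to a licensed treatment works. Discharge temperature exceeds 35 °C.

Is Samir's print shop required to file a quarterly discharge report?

Yes — Samir's print shop must file a quarterly discharge report.

Exception (a): the facility's operating hours per week are 86, less than the 96 limit; the qualifying period is 125 days, below the 135 days limit — every condition holds. Turning to paragraphs (e)–(j): (e) operates against (a): the reportable unit count is 50, under the 66 limit. (f) is engaged (the baseline figure is 814, under the 825 limit), but is set aside by (g): (g) operates — discharge temperature exceeds 35 °C. (h) operates (a current Schedule 2 Registration is held), but yields to (i): (i) is triggered — the print shop is within 200 m of a designated waterway. (j) is not engaged (there is no Category 5 Approval in force), so (i) stands. So (a) is unavailable.
Exception (b) fails — the facility operates on a continuous process.
Exception (c) does not apply: the Tier 6 Clearance is not current.
Exception (d) requires that all discharge is routed to a licensed treatment works; but discharge is not routed to a licensed treatment works, so (d) is unavailable.
No exception is made out. Samir's print shop falls within the general rule.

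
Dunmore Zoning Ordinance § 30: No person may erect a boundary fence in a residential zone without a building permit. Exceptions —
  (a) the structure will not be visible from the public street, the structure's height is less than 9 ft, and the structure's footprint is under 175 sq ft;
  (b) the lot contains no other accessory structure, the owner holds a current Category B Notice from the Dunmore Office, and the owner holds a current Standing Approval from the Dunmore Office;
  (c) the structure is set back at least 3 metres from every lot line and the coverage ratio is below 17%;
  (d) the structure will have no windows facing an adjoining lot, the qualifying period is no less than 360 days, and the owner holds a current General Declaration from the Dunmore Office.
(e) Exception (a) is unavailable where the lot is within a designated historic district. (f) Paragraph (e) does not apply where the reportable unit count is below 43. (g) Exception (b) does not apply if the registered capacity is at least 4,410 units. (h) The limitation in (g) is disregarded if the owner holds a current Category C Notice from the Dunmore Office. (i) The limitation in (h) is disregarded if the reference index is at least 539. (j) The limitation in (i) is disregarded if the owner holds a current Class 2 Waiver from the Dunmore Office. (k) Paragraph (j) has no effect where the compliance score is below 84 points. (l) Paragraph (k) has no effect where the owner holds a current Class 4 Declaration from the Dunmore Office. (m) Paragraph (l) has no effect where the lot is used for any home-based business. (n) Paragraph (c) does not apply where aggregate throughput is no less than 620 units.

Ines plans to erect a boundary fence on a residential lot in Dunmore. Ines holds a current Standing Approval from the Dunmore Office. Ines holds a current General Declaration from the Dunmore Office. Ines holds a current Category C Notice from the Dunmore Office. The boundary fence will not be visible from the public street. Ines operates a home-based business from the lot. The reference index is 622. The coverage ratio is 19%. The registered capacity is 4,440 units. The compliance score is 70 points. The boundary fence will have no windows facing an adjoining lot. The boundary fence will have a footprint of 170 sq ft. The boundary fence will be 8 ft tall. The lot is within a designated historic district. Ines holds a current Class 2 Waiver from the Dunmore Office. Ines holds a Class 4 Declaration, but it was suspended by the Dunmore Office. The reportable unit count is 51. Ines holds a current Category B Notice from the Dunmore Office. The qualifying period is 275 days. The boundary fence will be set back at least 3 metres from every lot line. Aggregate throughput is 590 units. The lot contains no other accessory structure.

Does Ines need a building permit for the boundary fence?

Exception (a)'s conditions are all satisfied: the structure will not be visible from the street; the structure's height is 8 ft, less than the 9 ft limit; the structure's footprint is 170 sq ft, under the 175 sq ft limit. But applying paragraphs (e)–(f): (e) is triggered — the lot is in a historic district. (f), which would lift (e), is not triggered — the reportable unit count is 51, not below 43. Exception (a) does not apply.
Exception (b) is satisfied on its face — the lot has no other accessory structure; a current Category B Notice is held; a current Standing Approval is held. However, paragraphs (g)–(m) must be considered: (g) operates against (b): the registered capacity is 4,440 units, meeting the 4,410 units threshold. (h) applies (a current Category C Notice is held), but is overridden by (i): (i) is engaged — the reference index is 622, meeting the 539 threshold. (j) applies (a current Class 2 Waiver is held), but is displaced by (k): (k) applies — the compliance score is 70 points, below the 84 points limit. (l), which would lift (k), is inapplicable — the Class 4 Declaration is not current. So (b) is unavailable.
Exception (c) fails — the coverage ratio is 19%, not below 17%.
Exception (d) fails — the qualifying period is 275 days, short of 360 days.
None of the exceptions is available; § 30 applies in full.

Yes — Ines must obtain a building permit.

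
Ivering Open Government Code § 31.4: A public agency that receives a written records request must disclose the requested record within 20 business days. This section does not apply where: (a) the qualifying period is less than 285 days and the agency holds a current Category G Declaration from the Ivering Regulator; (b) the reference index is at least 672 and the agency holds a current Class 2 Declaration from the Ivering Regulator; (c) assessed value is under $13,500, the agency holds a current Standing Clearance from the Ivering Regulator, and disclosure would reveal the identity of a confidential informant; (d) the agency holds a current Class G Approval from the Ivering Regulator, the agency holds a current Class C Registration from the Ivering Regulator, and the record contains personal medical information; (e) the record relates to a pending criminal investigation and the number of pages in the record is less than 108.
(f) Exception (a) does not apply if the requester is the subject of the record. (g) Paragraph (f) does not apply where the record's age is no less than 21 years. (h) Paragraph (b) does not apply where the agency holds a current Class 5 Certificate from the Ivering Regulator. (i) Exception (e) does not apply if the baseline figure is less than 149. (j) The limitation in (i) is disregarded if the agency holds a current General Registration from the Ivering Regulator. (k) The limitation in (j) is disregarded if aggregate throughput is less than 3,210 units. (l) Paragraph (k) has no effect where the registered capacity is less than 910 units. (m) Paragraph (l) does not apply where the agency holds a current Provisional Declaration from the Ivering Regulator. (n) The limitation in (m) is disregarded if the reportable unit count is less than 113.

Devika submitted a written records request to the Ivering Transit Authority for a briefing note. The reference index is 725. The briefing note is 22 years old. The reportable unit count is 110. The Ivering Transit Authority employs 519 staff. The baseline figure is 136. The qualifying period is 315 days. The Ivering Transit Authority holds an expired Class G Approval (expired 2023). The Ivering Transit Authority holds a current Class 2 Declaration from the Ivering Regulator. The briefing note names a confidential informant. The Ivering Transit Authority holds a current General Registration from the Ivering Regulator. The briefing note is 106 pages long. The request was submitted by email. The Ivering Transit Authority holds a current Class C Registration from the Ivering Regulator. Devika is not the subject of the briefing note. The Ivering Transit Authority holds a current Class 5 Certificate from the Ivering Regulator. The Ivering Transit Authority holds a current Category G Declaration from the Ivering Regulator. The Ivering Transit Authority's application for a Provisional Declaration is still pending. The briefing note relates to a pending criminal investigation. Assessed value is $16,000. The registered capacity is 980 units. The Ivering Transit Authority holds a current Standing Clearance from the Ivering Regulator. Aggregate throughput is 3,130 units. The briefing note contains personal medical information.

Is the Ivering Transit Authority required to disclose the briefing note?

Yes — the Ivering Transit Authority must disclose the briefing note.

Exception (a) requires that the qualifying period is less than 285 days; but the qualifying period is 315 days, not less than 285 days, so (a) is unavailable.
Exception (b) is satisfied on its face — the reference index is 725, meeting the 672 threshold; a current Class 2 Declaration is held. However, paragraph (h) must be considered: (h) is engaged — a current Class 5 Certificate is held. (b) is therefore removed.
Exception (c) does not apply: assessed value is $16,000, not under $13,500.
Exception (d) does not apply: there is no Class G Approval in force.
Exception (e): the briefing note relates to a pending investigation; the number of pages in the record is 106, less than the 108 limit — every condition holds. But: (i) is engaged — the baseline figure is 136, less than the 149 limit. (j) is engaged (a current General Registration is held), but is displaced by (k): (k) is engaged — aggregate throughput is 3,130 units, less than the 3,210 units limit. (l), which would lift (k), is not engaged — the registered capacity is 980 units, not less than 910 units. (e) is therefore removed.
Every exception is unavailable, so the rule governs.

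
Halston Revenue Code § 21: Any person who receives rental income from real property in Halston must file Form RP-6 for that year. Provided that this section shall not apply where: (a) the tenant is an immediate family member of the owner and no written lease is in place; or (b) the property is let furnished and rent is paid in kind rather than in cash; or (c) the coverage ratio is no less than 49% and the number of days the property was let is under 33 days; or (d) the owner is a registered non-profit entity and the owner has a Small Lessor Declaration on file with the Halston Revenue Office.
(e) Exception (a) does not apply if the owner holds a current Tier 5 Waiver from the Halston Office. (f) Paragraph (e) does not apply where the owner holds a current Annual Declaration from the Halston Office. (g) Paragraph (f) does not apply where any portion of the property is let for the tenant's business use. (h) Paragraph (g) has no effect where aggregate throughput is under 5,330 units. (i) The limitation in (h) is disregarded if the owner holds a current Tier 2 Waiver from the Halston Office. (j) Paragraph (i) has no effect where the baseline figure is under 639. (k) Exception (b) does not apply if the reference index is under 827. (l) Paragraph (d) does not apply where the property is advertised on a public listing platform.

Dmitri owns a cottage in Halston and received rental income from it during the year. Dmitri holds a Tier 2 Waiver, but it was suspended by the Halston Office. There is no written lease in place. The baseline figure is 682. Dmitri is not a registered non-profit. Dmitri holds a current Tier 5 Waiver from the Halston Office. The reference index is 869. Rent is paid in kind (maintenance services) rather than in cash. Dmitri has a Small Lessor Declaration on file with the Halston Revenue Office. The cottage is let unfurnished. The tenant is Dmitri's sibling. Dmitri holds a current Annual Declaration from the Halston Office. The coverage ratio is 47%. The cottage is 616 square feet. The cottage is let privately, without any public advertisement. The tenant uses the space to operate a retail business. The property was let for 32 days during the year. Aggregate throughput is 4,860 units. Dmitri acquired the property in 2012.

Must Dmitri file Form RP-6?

No — exception (a) applies; Dmitri is not required to file Form RP-6.

Exception (a)'s conditions are all satisfied: the tenant is an immediate family member; there is no written lease. Considering the limiting provisions: (e) would limit (a) — a current Tier 5 Waiver is held — but (f) sets (e) aside: (f) operates — a current Annual Declaration is held. (g) would limit (f) — the space is let for business use — but (h) sets (g) aside: (h) is triggered — aggregate throughput is 4,860 units, under the 5,330 units limit. (i), which would lift (h), is inapplicable — there is no Tier 2 Waiver in force. (a) remains available.
Exception (b) does not apply: the property is let unfurnished.
Exception (c) does not apply: the coverage ratio is 47%, short of 49%.
Exception (d) fails — Dmitri is not a registered non-profit.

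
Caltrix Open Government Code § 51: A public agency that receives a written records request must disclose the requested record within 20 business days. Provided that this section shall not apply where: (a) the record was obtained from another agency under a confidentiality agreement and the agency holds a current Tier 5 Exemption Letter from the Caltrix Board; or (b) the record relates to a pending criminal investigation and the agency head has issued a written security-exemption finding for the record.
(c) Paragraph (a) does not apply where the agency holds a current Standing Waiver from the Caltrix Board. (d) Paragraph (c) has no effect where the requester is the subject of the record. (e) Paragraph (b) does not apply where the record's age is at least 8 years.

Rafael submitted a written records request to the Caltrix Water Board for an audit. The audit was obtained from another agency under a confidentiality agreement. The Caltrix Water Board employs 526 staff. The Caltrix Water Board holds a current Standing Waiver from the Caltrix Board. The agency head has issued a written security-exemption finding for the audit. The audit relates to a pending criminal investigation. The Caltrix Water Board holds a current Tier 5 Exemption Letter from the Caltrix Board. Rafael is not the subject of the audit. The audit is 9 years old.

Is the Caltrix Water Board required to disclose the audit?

Yes — the Caltrix Water Board must disclose the audit.

Exception (a): the audit was obtained under a confidentiality agreement; a current Tier 5 Exemption Letter is held — every condition holds. But applying paragraphs (c)–(d): (c) operates — a current Standing Waiver is held. (d), which would lift (c), is inapplicable — Rafael is not the subject of the audit. So (a) is unavailable.
All of (b)'s requirements are met (the audit relates to a pending investigation; a written security-exemption finding has been issued). But applying paragraph (e): (e) operates — the record's age is 9 years, meeting the 8 years threshold. Exception (b) does not apply.
No exception is made out. the Caltrix Water Board falls within the general rule.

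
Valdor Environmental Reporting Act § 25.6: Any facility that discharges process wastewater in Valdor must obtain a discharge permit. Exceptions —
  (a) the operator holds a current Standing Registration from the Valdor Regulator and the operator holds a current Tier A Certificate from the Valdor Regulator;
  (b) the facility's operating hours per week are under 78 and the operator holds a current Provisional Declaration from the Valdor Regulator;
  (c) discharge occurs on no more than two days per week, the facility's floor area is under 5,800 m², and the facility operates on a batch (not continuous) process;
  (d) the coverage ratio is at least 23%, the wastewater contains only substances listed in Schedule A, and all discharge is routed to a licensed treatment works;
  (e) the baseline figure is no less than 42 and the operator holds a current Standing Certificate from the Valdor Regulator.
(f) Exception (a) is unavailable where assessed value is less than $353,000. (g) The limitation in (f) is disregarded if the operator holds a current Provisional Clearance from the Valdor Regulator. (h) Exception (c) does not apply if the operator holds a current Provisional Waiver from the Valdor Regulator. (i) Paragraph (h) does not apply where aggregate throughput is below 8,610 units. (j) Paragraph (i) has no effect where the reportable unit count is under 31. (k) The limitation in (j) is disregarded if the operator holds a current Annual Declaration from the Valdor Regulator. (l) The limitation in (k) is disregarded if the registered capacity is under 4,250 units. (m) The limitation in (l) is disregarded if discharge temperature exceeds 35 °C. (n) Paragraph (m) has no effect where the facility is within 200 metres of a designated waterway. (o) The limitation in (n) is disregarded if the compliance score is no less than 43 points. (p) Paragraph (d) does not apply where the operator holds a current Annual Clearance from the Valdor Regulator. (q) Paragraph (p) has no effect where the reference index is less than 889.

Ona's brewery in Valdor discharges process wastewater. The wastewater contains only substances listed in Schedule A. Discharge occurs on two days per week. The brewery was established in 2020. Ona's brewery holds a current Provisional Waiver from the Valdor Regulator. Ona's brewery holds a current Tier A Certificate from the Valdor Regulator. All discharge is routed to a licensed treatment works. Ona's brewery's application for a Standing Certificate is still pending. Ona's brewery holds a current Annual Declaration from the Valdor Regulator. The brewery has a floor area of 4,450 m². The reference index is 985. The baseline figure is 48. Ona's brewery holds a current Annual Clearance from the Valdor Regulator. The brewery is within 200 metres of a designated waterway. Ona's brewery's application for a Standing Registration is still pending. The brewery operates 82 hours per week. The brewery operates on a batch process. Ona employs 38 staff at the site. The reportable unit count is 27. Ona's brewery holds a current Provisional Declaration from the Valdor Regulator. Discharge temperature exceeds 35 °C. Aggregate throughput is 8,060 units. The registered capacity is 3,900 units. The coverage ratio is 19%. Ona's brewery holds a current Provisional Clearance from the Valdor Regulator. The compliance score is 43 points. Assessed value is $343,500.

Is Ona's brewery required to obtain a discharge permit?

Exception (a) does not apply: no current Standing Registration is held.
Exception (b) requires that the facility's operating hours per week are under 78; but the facility's operating hours per week are 82, not under 78, so (b) is unavailable.
All of (c)'s requirements are met (discharge occurs on no more than two days per week; the facility's floor area is 4,450 m², under the 5,800 m² limit; the facility operates on a batch process). As to paragraphs (h)–(o): (h) operates (a current Provisional Waiver is held), but is set aside by (i): (i) operates — aggregate throughput is 8,060 units, below the 8,610 units limit. (j) would limit (i) — the reportable unit count is 27, under the 31 limit — but (k) sets (j) aside: (k) operates against (j): a current Annual Declaration is held. (l) would limit (k) — the registered capacity is 3,900 units, under the 4,250 units limit — but (m) sets (l) aside: (m) operates against (l): discharge temperature exceeds 35 °C. (n) would limit (m) — the brewery is within 200 m of a designated waterway — but (o) sets (n) aside: (o) operates against (n): the compliance score is 43 points, meeting the 43 points threshold. (c) remains available.
Exception (d) does not apply: the coverage ratio is 19%, short of 23%.
Exception (e) does not apply: there is no Standing Certificate in force.

No — exception (c) applies; Ona's brewery is not required to obtain a discharge permit.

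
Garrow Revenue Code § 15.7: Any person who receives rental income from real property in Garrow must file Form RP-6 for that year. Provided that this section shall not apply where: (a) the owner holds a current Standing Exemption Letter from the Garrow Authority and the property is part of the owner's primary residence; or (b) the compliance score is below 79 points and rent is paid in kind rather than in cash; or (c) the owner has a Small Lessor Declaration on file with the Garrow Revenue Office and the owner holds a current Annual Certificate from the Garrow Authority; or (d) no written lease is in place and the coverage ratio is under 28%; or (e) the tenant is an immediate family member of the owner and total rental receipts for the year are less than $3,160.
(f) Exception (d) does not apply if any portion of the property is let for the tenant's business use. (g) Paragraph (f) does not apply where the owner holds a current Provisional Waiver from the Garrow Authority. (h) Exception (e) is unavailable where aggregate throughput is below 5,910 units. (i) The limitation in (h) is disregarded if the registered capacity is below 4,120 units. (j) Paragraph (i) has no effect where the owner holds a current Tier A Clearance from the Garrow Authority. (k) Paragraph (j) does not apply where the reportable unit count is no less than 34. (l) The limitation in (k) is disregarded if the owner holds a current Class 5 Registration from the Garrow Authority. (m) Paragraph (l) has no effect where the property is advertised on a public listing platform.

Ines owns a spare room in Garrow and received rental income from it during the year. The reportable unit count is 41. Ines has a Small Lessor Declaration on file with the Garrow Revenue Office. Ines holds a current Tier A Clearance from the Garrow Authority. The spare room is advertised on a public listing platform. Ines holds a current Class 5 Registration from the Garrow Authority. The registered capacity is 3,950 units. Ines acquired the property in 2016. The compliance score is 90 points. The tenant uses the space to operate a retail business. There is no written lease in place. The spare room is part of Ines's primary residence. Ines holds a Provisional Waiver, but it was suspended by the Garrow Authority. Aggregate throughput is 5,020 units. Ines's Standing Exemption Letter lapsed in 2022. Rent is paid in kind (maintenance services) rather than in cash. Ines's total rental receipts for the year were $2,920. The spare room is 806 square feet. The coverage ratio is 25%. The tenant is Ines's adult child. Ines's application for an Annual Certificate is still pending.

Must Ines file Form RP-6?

Exception (a) requires that the owner holds a current Standing Exemption Letter from the Garrow Authority; but the Standing Exemption Letter is not current, so (a) is unavailable.
Exception (b) fails — the compliance score is 90 points, not below 79 points.
Exception (c) does not apply: no current Annual Certificate is held.
Exception (d): there is no written lease; the coverage ratio is 25%, under the 28% limit — every condition holds. But applying paragraphs (f)–(g): (f) is triggered — the space is let for business use. (g) is not triggered (there is no Provisional Waiver in force), so (f) stands. So (d) is unavailable.
Exception (e)'s conditions are all satisfied: the tenant is an immediate family member; total rental receipts for the year are $2,920, less than the $3,160 limit. Considering the limiting provisions: (h) would limit (e) — aggregate throughput is 5,020 units, below the 5,910 units limit — but (i) sets (h) aside: (i) operates against (h): the registered capacity is 3,950 units, below the 4,120 units limit. (j) is engaged (a current Tier A Clearance is held), but is overridden by (k): (k) operates against (j): the reportable unit count is 41, meeting the 34 threshold. (l) operates (a current Class 5 Registration is held), but is set aside by (m): (m) operates against (l): the property is publicly advertised. (e) remains available.

No — exception (e) applies; Ines is not required to file Form RP-6.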